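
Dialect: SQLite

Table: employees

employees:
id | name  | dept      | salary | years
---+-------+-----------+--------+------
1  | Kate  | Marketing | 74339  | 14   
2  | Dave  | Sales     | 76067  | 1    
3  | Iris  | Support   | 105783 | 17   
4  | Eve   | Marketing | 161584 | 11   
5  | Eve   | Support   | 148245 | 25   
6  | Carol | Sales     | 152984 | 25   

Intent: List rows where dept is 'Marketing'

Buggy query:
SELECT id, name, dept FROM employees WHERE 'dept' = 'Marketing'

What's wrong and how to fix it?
Bug: 'dept' in single quotes is a string literal, not the column; the comparison is literal-vs-literal and never true

Fix: Remove the quotes around the column name (or use double quotes for an identifier)

Corrected query:
SELECT id, name, dept FROM employees WHERE dept = 'Marketing'

Result:
id | name | dept     
---+------+----------
1  | Kate | Marketing
4  | Eve  | Marketing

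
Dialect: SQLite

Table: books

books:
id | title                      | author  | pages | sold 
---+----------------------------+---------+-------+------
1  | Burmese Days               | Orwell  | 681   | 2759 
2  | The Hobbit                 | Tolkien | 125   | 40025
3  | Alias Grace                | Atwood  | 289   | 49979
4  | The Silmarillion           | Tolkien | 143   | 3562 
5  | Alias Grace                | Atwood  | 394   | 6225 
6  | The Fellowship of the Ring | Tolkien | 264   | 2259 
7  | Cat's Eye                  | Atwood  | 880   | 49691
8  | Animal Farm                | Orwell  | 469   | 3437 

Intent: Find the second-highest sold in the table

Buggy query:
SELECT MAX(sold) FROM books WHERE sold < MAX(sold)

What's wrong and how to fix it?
Bug: The inner MAX is an aggregate inside WHERE, which is not allowed

Fix: Compute the overall MAX in a subquery, then take MAX of rows below it

Corrected query:
SELECT MAX(sold) FROM books WHERE sold < (SELECT MAX(sold) FROM books)

Result:
MAX(sold)
---------
49691    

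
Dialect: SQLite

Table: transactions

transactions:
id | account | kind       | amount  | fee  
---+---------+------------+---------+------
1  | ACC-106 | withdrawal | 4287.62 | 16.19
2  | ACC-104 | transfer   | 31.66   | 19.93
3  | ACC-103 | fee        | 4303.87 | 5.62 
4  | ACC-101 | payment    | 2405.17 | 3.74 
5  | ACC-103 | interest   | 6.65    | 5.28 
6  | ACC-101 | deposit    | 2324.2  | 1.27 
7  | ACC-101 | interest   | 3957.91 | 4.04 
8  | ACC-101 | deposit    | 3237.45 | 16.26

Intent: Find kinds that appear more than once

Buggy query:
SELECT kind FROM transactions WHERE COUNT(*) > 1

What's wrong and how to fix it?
Bug: COUNT(*) is an aggregate and cannot be used in WHERE

Fix: GROUP BY kind, then filter groups with HAVING COUNT(*) > 1

Corrected query:
SELECT kind FROM transactions GROUP BY kind HAVING COUNT(*) > 1

Result:
kind    
--------
deposit 
interest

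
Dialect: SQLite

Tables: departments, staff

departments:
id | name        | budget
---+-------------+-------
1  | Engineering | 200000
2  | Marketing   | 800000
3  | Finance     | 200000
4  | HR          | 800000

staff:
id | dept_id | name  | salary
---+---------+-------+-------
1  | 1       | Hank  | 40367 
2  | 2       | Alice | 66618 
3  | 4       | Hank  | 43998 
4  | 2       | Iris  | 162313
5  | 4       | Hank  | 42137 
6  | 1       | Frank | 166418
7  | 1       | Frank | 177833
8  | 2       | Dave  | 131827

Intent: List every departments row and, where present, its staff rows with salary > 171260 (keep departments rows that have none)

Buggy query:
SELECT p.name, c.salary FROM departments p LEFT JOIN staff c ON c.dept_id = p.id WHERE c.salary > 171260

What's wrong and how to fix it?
Bug: A WHERE condition on the right-hand table after LEFT JOIN drops unmatched parents

Fix: Put 'c.salary > 171260' in the JOIN's ON clause instead of WHERE

Corrected query:
SELECT p.name, c.salary FROM departments p LEFT JOIN staff c ON c.dept_id = p.id AND c.salary > 171260

Result:
name        | salary
------------+-------
Engineering | 177833
Marketing   | NULL  
Finance     | NULL  
HR          | NULL  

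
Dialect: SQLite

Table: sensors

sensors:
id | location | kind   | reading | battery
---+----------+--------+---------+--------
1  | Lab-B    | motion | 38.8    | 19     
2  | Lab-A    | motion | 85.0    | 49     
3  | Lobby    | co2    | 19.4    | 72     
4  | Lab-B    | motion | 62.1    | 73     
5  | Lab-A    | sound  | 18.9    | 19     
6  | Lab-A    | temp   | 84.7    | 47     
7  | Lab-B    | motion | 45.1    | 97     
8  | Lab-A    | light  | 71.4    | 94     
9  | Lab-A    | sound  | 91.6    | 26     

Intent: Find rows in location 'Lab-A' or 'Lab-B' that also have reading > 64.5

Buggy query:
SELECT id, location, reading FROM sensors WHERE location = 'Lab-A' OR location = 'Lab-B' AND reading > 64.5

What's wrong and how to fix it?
Bug: Without parentheses, AND is evaluated before OR, so the reading filter only applies to the 'Lab-B' branch

Fix: Add parentheses around the OR so the AND applies to both alternatives

Corrected query:
SELECT id, location, reading FROM sensors WHERE (location = 'Lab-A' OR location = 'Lab-B') AND reading > 64.5

Result:
id | location | reading
---+----------+--------
2  | Lab-A    | 85     
6  | Lab-A    | 84.7   
8  | Lab-A    | 71.4   
9  | Lab-A    | 91.6   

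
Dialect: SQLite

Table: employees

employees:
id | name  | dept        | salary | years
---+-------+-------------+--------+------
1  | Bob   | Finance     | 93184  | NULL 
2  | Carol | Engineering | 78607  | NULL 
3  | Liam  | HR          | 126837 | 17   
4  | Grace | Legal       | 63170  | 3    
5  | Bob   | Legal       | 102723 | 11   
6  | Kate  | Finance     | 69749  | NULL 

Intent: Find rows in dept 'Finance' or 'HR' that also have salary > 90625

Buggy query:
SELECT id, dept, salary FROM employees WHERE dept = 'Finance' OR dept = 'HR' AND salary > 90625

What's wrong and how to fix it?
Bug: Without parentheses, AND is evaluated before OR, so the salary filter only applies to the 'HR' branch

Fix: Add parentheses around the OR so the AND applies to both alternatives

Corrected query:
SELECT id, dept, salary FROM employees WHERE (dept = 'Finance' OR dept = 'HR') AND salary > 90625

Result:
id | dept    | salary
---+---------+-------
1  | Finance | 93184 
3  | HR      | 126837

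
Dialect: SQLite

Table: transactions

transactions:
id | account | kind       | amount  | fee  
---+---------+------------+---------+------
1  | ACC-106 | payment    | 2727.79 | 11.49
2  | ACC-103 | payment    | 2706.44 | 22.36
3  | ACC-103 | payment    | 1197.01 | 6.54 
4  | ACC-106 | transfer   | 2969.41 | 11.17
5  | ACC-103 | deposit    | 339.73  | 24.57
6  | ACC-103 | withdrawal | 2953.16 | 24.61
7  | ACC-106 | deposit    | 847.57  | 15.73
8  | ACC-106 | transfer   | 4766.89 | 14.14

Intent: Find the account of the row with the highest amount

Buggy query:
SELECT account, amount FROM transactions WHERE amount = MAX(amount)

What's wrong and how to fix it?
Bug: WHERE is evaluated per row; an aggregate over the whole table isn't defined there

Fix: Wrap MAX in a scalar subquery so WHERE compares against a single value

Corrected query:
SELECT account, amount FROM transactions WHERE amount = (SELECT MAX(amount) FROM transactions)

Result:
account | amount 
--------+--------
ACC-106 | 4766.89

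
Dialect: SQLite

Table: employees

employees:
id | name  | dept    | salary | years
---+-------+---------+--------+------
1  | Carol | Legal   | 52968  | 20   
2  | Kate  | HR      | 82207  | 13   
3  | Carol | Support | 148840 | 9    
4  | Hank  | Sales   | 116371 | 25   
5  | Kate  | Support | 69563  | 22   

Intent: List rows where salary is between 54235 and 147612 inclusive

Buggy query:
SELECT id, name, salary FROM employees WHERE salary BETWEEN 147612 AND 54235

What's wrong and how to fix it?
Bug: The bounds are reversed; BETWEEN a AND b requires a <= b to match anything

Fix: Write BETWEEN 54235 AND 147612

Corrected query:
SELECT id, name, salary FROM employees WHERE salary BETWEEN 54235 AND 147612

Result:
id | name | salary
---+------+-------
2  | Kate | 82207 
4  | Hank | 116371
5  | Kate | 69563 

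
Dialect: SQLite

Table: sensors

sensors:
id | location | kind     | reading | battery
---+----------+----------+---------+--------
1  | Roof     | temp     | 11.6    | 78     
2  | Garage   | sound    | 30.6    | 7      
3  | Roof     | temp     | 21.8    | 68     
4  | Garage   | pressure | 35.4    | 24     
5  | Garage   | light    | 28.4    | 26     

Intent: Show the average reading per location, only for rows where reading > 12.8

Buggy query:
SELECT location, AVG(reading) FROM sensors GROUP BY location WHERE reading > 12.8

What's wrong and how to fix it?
Bug: Row-level WHERE must come before GROUP BY in the clause order

Fix: Move the WHERE clause before GROUP BY

Corrected query:
SELECT location, AVG(reading) FROM sensors WHERE reading > 12.8 GROUP BY location

Result:
location | AVG(reading)
---------+-------------
Garage   | 31.466667   
Roof     | 21.8        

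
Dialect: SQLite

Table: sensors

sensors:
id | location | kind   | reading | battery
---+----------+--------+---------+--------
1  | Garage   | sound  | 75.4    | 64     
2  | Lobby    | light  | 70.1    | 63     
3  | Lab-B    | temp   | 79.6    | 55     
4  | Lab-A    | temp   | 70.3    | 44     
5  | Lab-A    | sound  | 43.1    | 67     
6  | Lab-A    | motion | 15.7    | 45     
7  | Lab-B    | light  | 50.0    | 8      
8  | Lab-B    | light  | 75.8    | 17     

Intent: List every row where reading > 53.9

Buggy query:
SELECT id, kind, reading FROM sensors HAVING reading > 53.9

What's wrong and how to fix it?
Bug: This is a non-aggregate query (no GROUP BY, no aggregates), so in SQLite the HAVING clause is invalid here; a row-level condition belongs in WHERE

Fix: Replace HAVING with WHERE since the condition applies to individual rows

Corrected query:
SELECT id, kind, reading FROM sensors WHERE reading > 53.9

Result:
id | kind  | reading
---+-------+--------
1  | sound | 75.4   
2  | light | 70.1   
3  | temp  | 79.6   
4  | temp  | 70.3   
8  | light | 75.8   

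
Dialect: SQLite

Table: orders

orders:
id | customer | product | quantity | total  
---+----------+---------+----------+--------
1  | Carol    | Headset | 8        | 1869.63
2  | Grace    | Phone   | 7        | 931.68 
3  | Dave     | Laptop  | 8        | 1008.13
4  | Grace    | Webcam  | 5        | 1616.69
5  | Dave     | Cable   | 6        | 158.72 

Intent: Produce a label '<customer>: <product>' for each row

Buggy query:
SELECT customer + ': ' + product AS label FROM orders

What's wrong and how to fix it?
Bug: '+' is numeric addition; on text columns SQLite converts them to 0 instead of concatenating

Fix: Replace + with || to concatenate text

Corrected query:
SELECT customer || ': ' || product AS label FROM orders

Result:
label         
--------------
Carol: Headset
Grace: Phone  
Dave: Laptop  
Grace: Webcam 
Dave: Cable   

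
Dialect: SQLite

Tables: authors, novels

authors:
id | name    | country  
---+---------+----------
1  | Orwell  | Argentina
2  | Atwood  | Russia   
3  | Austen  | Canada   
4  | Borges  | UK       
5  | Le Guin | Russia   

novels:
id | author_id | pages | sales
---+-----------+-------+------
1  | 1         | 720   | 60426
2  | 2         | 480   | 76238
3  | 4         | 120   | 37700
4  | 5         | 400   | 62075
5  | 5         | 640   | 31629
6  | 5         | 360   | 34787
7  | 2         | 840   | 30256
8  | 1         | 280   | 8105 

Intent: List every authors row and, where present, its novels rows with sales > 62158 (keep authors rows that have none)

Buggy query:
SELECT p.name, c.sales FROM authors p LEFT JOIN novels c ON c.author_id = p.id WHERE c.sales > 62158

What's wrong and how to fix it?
Bug: A WHERE condition on the right-hand table after LEFT JOIN drops unmatched parents

Fix: Move the right-table condition into the ON clause so unmatched parents are kept

Corrected query:
SELECT p.name, c.sales FROM authors p LEFT JOIN novels c ON c.author_id = p.id AND c.sales > 62158

Result:
name    | sales
--------+------
Orwell  | NULL 
Atwood  | 76238
Austen  | NULL 
Borges  | NULL 
Le Guin | NULL 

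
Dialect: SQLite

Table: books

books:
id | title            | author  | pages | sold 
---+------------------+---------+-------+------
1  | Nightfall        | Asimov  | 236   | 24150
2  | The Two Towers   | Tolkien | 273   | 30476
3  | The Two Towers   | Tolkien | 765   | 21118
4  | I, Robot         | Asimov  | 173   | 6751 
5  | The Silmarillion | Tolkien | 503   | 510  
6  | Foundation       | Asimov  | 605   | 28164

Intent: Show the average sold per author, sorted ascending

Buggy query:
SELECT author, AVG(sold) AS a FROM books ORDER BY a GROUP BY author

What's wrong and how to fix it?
Bug: ORDER BY appears before GROUP BY; SQL clause order requires GROUP BY first

Fix: Reorder: SELECT … FROM … GROUP BY … ORDER BY …

Corrected query:
SELECT author, AVG(sold) AS a FROM books GROUP BY author ORDER BY a

Result:
author  | a           
--------+-------------
Tolkien | 17368       
Asimov  | 19688.333333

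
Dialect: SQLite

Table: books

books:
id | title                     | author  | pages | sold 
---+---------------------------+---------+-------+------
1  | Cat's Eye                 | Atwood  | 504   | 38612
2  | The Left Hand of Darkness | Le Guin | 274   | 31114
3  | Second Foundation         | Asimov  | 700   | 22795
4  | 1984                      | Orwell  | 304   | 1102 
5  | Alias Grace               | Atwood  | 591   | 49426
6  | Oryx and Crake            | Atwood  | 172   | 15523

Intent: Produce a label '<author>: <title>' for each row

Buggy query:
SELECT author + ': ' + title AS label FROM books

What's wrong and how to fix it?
Bug: SQLite uses || for string concatenation; + coerces text to numbers (yielding 0)

Fix: Replace + with || to concatenate text

Corrected query:
SELECT author || ': ' || title AS label FROM books

Result:
label                             
----------------------------------
Atwood: Cat's Eye                 
Le Guin: The Left Hand of Darkness
Asimov: Second Foundation         
Orwell: 1984                      
Atwood: Alias Grace               
Atwood: Oryx and Crake            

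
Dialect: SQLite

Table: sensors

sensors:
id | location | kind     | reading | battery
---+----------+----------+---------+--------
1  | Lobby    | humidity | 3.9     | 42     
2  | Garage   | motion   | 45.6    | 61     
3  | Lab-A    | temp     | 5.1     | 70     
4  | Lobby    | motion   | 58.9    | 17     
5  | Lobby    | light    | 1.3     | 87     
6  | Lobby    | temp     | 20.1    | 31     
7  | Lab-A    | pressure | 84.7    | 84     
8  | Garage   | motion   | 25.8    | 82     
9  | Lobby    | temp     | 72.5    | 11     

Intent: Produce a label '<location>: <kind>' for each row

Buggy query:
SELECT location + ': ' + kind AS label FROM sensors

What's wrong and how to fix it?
Bug: SQLite uses || for string concatenation; + coerces text to numbers (yielding 0)

Fix: Replace + with || to concatenate text

Corrected query:
SELECT location || ': ' || kind AS label FROM sensors

Result:
label          
---------------
Lobby: humidity
Garage: motion 
Lab-A: temp    
Lobby: motion  
Lobby: light   
Lobby: temp    
Lab-A: pressure
Garage: motion 
Lobby: temp    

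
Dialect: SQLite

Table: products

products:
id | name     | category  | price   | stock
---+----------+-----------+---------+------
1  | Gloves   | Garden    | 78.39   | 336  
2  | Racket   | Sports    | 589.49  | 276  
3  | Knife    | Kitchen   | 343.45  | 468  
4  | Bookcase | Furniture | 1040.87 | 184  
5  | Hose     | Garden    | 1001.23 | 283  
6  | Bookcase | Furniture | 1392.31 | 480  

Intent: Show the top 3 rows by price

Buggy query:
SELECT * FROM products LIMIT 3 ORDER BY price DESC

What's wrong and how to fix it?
Bug: LIMIT must come after ORDER BY

Fix: Sort with ORDER BY, then apply LIMIT

Corrected query:
SELECT * FROM products ORDER BY price DESC LIMIT 3

Result:
id | name     | category  | price   | stock
---+----------+-----------+---------+------
6  | Bookcase | Furniture | 1392.31 | 480  
4  | Bookcase | Furniture | 1040.87 | 184  
5  | Hose     | Garden    | 1001.23 | 283  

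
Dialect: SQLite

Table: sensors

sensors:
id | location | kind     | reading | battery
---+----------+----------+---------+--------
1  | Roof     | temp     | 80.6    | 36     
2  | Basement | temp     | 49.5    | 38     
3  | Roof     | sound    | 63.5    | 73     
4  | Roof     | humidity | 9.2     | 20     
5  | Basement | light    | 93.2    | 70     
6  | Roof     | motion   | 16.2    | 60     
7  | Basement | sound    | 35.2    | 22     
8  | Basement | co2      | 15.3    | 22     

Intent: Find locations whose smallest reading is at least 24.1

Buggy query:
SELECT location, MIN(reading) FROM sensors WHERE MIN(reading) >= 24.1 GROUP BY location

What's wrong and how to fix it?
Bug: MIN() in WHERE is a misuse of aggregate

Fix: Use HAVING for the per-group MIN condition

Corrected query:
SELECT location, MIN(reading) FROM sensors GROUP BY location HAVING MIN(reading) >= 24.1

Result:
(no rows)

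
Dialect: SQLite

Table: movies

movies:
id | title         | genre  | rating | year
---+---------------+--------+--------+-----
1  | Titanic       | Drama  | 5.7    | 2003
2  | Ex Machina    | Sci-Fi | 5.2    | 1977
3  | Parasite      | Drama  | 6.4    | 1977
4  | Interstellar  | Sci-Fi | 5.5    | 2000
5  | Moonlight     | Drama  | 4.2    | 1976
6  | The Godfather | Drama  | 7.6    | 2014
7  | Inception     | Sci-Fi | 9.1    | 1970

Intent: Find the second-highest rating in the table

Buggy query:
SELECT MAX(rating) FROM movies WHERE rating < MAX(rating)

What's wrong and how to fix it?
Bug: The inner MAX is an aggregate inside WHERE, which is not allowed

Fix: Put the inner MAX in a scalar subquery

Corrected query:
SELECT MAX(rating) FROM movies WHERE rating < (SELECT MAX(rating) FROM movies)

Result:
MAX(rating)
-----------
7.6        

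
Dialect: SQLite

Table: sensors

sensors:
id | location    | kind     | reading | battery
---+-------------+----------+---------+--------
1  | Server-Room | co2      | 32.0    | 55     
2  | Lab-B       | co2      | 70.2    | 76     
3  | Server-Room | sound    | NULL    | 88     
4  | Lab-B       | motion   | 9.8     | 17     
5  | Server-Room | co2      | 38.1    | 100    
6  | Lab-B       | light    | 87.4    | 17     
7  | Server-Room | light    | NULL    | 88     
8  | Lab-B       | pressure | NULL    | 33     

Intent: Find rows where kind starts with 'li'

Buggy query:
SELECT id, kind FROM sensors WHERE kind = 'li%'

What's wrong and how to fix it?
Bug: '=' compares the literal string including the % character; pattern matching needs LIKE

Fix: Use LIKE for wildcard pattern matching

Corrected query:
SELECT id, kind FROM sensors WHERE kind LIKE 'li%'

Result:
id | kind 
---+------
6  | light
7  | light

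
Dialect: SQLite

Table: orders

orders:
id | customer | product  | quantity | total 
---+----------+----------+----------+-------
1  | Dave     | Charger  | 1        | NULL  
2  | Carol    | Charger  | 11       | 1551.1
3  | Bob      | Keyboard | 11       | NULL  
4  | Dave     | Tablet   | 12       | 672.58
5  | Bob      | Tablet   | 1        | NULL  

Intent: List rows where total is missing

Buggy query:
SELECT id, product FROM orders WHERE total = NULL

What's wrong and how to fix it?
Bug: '= NULL' is always unknown in SQL three-valued logic, so no rows match

Fix: Replace '= NULL' with 'IS NULL'

Corrected query:
SELECT id, product FROM orders WHERE total IS NULL

Result:
id | product 
---+---------
1  | Charger 
3  | Keyboard
5  | Tablet  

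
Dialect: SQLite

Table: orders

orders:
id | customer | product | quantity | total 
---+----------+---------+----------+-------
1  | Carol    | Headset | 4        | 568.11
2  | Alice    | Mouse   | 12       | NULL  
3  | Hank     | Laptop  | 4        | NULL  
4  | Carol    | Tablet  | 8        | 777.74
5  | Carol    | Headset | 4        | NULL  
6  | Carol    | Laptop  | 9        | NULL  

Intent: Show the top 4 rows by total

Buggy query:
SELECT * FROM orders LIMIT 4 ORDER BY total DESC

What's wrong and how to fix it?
Bug: ORDER BY cannot follow LIMIT; LIMIT is the final clause

Fix: Sort with ORDER BY, then apply LIMIT

Corrected query:
SELECT * FROM orders ORDER BY total DESC LIMIT 4

Result:
id | customer | product | quantity | total 
---+----------+---------+----------+-------
4  | Carol    | Tablet  | 8        | 777.74
1  | Carol    | Headset | 4        | 568.11
2  | Alice    | Mouse   | 12       | NULL  
3  | Hank     | Laptop  | 4        | NULL  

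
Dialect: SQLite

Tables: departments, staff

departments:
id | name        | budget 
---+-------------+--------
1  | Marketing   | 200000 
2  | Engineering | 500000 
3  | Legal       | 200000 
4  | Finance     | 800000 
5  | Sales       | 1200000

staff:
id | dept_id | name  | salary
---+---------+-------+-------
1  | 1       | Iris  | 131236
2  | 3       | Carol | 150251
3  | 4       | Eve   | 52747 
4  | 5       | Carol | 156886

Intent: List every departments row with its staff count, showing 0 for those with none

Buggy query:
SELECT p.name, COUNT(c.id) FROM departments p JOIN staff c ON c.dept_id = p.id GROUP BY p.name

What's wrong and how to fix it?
Bug: An inner join excludes parents with zero children

Fix: Use LEFT JOIN so parents without children still appear (COUNT(c.id) gives 0)

Corrected query:
SELECT p.name, COUNT(c.id) FROM departments p LEFT JOIN staff c ON c.dept_id = p.id GROUP BY p.name

Result:
name        | COUNT(c.id)
------------+------------
Engineering | 0          
Finance     | 1          
Legal       | 1          
Marketing   | 1          
Sales       | 1          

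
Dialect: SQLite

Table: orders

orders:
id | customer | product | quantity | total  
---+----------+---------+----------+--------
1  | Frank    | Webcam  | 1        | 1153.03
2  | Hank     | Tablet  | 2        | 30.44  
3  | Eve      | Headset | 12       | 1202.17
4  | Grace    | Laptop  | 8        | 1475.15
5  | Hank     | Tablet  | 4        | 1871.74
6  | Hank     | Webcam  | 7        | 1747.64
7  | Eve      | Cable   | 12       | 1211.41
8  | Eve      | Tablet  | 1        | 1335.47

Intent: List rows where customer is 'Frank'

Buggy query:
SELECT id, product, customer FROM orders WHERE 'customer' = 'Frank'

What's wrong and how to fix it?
Bug: Single quotes denote string literals in SQL; the column name is being compared as a constant string

Fix: Reference the column as customer without single quotes

Corrected query:
SELECT id, product, customer FROM orders WHERE customer = 'Frank'

Result:
id | product | customer
---+---------+---------
1  | Webcam  | Frank   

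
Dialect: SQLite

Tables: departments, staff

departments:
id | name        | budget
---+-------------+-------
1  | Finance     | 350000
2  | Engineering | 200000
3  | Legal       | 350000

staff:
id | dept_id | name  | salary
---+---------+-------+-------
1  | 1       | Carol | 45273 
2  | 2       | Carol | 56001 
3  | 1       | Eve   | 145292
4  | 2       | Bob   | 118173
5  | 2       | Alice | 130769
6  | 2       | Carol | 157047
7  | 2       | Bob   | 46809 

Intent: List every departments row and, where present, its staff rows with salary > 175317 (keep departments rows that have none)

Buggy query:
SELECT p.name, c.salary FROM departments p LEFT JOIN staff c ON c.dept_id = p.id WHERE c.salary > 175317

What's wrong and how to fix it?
Bug: A WHERE condition on the right-hand table after LEFT JOIN drops unmatched parents

Fix: Put 'c.salary > 175317' in the JOIN's ON clause instead of WHERE

Corrected query:
SELECT p.name, c.salary FROM departments p LEFT JOIN staff c ON c.dept_id = p.id AND c.salary > 175317

Result:
name        | salary
------------+-------
Finance     | NULL  
Engineering | NULL  
Legal       | NULL  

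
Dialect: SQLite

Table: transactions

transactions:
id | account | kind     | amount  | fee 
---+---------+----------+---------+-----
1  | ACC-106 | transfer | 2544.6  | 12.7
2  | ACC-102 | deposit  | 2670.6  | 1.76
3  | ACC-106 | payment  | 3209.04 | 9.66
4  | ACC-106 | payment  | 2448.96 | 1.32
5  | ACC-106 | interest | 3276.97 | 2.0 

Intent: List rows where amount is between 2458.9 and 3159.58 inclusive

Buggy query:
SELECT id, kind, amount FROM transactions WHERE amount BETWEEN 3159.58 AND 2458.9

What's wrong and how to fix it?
Bug: The bounds are reversed; BETWEEN a AND b requires a <= b to match anything

Fix: Swap the bounds so the smaller value comes first

Corrected query:
SELECT id, kind, amount FROM transactions WHERE amount BETWEEN 2458.9 AND 3159.58

Result:
id | kind     | amount
---+----------+-------
1  | transfer | 2544.6
2  | deposit  | 2670.6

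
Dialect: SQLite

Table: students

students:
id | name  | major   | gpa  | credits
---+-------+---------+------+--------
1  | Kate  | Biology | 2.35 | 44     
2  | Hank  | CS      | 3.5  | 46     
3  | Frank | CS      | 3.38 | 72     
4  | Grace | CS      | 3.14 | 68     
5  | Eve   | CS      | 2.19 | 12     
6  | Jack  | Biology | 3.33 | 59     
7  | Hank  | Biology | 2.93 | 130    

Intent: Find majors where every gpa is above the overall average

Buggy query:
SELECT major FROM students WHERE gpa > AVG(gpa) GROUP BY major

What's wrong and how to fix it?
Bug: AVG() is an aggregate; it can't sit directly in WHERE

Fix: Compute the overall average in a scalar subquery and compare each group's MIN against it in HAVING

Corrected query:
SELECT major FROM students GROUP BY major HAVING MIN(gpa) > (SELECT AVG(gpa) FROM students)

Result:
(no rows)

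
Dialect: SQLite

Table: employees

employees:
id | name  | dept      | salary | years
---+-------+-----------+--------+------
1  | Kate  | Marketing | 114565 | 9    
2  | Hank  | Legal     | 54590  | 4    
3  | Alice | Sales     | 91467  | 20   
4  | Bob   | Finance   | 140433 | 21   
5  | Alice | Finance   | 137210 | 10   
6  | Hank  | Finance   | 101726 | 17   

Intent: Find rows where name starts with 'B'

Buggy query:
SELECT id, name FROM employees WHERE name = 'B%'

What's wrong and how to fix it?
Bug: Wildcards only work with LIKE; '=' treats '%' as a literal character

Fix: Replace '=' with LIKE so 'B%' is treated as a pattern

Corrected query:
SELECT id, name FROM employees WHERE name LIKE 'B%'

Result:
id | name
---+-----
4  | Bob 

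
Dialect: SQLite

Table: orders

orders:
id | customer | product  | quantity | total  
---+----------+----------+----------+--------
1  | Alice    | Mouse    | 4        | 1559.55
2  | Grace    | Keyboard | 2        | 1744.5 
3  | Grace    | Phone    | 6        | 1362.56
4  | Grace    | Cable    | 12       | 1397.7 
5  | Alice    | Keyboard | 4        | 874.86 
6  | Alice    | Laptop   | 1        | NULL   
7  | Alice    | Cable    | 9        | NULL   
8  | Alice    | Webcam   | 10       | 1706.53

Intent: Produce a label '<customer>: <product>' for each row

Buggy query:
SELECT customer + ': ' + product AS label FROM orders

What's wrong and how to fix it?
Bug: '+' is numeric addition; on text columns SQLite converts them to 0 instead of concatenating

Fix: Use the || operator for string concatenation

Corrected query:
SELECT customer || ': ' || product AS label FROM orders

Result:
label          
---------------
Alice: Mouse   
Grace: Keyboard
Grace: Phone   
Grace: Cable   
Alice: Keyboard
Alice: Laptop  
Alice: Cable   
Alice: Webcam  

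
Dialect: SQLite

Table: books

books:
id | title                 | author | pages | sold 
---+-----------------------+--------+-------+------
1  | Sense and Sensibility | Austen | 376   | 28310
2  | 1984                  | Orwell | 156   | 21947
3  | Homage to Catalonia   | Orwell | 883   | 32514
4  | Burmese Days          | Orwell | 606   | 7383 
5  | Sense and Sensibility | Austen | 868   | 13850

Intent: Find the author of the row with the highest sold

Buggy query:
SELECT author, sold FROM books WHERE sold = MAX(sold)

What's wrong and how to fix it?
Bug: MAX(sold) is an aggregate and cannot be used directly in WHERE

Fix: Use a subquery: WHERE sold = (SELECT MAX(sold) FROM books)

Corrected query:
SELECT author, sold FROM books WHERE sold = (SELECT MAX(sold) FROM books)

Result:
author | sold 
-------+------
Orwell | 32514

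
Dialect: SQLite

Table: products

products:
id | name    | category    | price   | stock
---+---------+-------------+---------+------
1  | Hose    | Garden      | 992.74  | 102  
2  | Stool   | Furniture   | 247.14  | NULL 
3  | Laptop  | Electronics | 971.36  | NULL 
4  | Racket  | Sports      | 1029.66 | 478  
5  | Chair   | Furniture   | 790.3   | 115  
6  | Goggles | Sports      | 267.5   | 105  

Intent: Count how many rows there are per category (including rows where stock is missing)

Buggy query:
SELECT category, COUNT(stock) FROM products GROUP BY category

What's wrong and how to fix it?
Bug: COUNT(column) counts non-NULL values only; rows with NULL stock aren't counted

Fix: Use COUNT(*) to count all rows regardless of NULL

Corrected query:
SELECT category, COUNT(*) FROM products GROUP BY category

Result:
category    | COUNT(*)
------------+---------
Electronics | 1       
Furniture   | 2       
Garden      | 1       
Sports      | 2       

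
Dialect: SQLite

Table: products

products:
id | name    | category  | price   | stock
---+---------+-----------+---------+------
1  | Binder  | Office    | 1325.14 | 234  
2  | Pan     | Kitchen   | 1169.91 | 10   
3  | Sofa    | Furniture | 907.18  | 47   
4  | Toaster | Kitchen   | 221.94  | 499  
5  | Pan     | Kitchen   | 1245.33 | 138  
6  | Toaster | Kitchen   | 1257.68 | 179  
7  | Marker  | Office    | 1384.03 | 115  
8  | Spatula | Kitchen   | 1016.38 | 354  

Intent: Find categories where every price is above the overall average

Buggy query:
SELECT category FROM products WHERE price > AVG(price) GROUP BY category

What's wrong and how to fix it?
Bug: WHERE evaluates per row before aggregation, so AVG() is unavailable

Fix: Compute the overall average in a scalar subquery and compare each group's MIN against it in HAVING

Corrected query:
SELECT category FROM products GROUP BY category HAVING MIN(price) > (SELECT AVG(price) FROM products)

Result:
category
--------
Office  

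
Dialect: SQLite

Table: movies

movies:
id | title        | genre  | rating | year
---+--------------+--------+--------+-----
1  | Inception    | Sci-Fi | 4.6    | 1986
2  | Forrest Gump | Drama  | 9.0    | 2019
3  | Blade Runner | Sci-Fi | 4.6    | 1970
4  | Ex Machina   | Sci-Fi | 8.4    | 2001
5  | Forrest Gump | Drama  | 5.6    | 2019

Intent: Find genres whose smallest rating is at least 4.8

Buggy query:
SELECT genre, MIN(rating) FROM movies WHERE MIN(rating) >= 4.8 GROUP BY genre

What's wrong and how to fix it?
Bug: MIN() in WHERE is a misuse of aggregate

Fix: Use HAVING for the per-group MIN condition

Corrected query:
SELECT genre, MIN(rating) FROM movies GROUP BY genre HAVING MIN(rating) >= 4.8

Result:
genre | MIN(rating)
------+------------
Drama | 5.6        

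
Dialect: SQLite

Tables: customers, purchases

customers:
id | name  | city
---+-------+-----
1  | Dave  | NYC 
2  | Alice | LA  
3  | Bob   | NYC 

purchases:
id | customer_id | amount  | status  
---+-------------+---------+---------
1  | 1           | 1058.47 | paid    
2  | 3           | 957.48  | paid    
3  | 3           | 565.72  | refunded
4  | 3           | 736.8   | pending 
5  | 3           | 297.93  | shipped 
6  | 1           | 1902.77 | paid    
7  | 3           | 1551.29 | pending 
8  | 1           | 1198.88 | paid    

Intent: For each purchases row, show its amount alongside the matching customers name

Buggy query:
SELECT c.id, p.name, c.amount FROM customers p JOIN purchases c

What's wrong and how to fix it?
Bug: Missing join condition: each purchases row is matched to all customers rows instead of just its own

Fix: Add ON c.customer_id = p.id to the JOIN

Corrected query:
SELECT c.id, p.name, c.amount FROM customers p JOIN purchases c ON c.customer_id = p.id

Result:
id | name | amount 
---+------+--------
1  | Dave | 1058.47
2  | Bob  | 957.48 
3  | Bob  | 565.72 
4  | Bob  | 736.8  
5  | Bob  | 297.93 
6  | Dave | 1902.77
7  | Bob  | 1551.29
8  | Dave | 1198.88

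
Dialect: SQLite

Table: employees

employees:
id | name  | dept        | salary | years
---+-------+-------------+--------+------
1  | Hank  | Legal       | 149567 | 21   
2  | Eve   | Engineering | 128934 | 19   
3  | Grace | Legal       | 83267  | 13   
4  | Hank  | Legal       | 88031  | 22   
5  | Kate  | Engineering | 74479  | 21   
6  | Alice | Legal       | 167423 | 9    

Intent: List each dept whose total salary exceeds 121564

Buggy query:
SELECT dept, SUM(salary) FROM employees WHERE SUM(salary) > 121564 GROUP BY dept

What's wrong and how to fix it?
Bug: Aggregate functions cannot appear in a WHERE clause

Fix: Move the aggregate condition to a HAVING clause

Corrected query:
SELECT dept, SUM(salary) FROM employees GROUP BY dept HAVING SUM(salary) > 121564

Result:
dept        | SUM(salary)
------------+------------
Engineering | 203413     
Legal       | 488288     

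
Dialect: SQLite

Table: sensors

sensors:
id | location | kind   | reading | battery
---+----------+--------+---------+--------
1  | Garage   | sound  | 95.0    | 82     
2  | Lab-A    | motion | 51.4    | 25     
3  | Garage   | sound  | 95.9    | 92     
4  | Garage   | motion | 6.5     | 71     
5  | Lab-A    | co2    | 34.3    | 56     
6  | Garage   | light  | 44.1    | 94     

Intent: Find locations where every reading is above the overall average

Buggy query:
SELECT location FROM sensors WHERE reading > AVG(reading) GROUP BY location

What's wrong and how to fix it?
Bug: WHERE evaluates per row before aggregation, so AVG() is unavailable

Fix: Use a subquery for AVG and a HAVING MIN(...) filter so the condition holds for every row in the group

Corrected query:
SELECT location FROM sensors GROUP BY location HAVING MIN(reading) > (SELECT AVG(reading) FROM sensors)

Result:
(no rows)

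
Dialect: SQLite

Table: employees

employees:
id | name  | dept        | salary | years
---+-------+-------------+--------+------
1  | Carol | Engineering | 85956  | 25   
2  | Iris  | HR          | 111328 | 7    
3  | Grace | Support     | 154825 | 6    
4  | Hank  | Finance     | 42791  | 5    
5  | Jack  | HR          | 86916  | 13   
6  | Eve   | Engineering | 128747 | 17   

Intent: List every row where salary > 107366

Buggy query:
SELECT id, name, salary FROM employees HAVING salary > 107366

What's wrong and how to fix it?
Bug: This is a non-aggregate query (no GROUP BY, no aggregates), so in SQLite the HAVING clause is invalid here; a row-level condition belongs in WHERE

Fix: Replace HAVING with WHERE since the condition applies to individual rows

Corrected query:
SELECT id, name, salary FROM employees WHERE salary > 107366

Result:
id | name  | salary
---+-------+-------
2  | Iris  | 111328
3  | Grace | 154825
6  | Eve   | 128747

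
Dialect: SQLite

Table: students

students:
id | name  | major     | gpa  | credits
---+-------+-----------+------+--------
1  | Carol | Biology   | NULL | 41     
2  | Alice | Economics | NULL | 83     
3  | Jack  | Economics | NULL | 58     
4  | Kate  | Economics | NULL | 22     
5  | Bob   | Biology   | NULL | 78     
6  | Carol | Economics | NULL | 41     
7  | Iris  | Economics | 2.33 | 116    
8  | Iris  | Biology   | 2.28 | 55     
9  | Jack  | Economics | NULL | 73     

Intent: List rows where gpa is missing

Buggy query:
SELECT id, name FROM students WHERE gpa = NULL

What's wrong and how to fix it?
Bug: Comparing to NULL with '=' never matches; NULL = NULL is unknown, not true

Fix: Use IS NULL to test for NULL

Corrected query:
SELECT id, name FROM students WHERE gpa IS NULL

Result:
id | name 
---+------
1  | Carol
2  | Alice
3  | Jack 
4  | Kate 
5  | Bob  
6  | Carol
9  | Jack 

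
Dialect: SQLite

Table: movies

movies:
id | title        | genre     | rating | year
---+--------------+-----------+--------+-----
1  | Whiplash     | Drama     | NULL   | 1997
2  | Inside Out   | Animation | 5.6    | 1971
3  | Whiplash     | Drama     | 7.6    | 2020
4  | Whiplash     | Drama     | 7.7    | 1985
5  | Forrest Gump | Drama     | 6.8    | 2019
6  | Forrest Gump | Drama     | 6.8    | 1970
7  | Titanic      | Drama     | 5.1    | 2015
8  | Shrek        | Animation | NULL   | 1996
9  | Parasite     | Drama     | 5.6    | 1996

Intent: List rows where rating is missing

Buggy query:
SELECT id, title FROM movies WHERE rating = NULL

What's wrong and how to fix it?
Bug: Comparing to NULL with '=' never matches; NULL = NULL is unknown, not true

Fix: Use IS NULL to test for NULL

Corrected query:
SELECT id, title FROM movies WHERE rating IS NULL

Result:
id | title   
---+---------
1  | Whiplash
8  | Shrek   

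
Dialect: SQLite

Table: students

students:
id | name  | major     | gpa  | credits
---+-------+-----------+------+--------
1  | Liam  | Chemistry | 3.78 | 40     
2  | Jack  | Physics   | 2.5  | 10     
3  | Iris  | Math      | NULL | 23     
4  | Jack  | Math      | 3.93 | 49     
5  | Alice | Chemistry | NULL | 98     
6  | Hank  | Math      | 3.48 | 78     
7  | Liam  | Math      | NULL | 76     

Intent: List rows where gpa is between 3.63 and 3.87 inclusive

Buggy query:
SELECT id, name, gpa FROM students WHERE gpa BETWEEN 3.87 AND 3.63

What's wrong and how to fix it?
Bug: BETWEEN expects the lower bound first; with 3.87 AND 3.63 the range is empty

Fix: Swap the bounds so the smaller value comes first

Corrected query:
SELECT id, name, gpa FROM students WHERE gpa BETWEEN 3.63 AND 3.87

Result:
id | name | gpa 
---+------+-----
1  | Liam | 3.78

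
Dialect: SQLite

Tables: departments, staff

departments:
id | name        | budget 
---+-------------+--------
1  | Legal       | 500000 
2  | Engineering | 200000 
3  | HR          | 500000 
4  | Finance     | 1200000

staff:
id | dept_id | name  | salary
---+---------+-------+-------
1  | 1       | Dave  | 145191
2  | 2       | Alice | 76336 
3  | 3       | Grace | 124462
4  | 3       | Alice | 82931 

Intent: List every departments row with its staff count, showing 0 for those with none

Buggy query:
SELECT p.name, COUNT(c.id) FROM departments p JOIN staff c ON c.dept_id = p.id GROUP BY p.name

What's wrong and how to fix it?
Bug: An inner join excludes parents with zero children

Fix: Switch to LEFT JOIN to retain unmatched parent rows

Corrected query:
SELECT p.name, COUNT(c.id) FROM departments p LEFT JOIN staff c ON c.dept_id = p.id GROUP BY p.name

Result:
name        | COUNT(c.id)
------------+------------
Engineering | 1          
Finance     | 0          
HR          | 2          
Legal       | 1          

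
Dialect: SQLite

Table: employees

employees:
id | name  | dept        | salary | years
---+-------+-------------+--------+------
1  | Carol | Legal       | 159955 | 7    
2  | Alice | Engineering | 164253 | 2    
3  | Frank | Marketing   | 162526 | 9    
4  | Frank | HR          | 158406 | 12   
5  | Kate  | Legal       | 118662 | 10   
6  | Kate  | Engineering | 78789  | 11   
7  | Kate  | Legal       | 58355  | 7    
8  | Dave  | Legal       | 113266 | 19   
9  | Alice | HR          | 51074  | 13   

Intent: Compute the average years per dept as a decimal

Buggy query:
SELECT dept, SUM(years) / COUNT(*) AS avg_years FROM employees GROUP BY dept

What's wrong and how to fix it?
Bug: Both operands are integers, so '/' performs integer division and truncates

Fix: Multiply by 1.0 (or CAST to REAL) to force floating-point division

Corrected query:
SELECT dept, SUM(years) * 1.0 / COUNT(*) AS avg_years FROM employees GROUP BY dept

Result:
dept        | avg_years
------------+----------
Engineering | 6.5      
HR          | 12.5     
Legal       | 10.75    
Marketing   | 9        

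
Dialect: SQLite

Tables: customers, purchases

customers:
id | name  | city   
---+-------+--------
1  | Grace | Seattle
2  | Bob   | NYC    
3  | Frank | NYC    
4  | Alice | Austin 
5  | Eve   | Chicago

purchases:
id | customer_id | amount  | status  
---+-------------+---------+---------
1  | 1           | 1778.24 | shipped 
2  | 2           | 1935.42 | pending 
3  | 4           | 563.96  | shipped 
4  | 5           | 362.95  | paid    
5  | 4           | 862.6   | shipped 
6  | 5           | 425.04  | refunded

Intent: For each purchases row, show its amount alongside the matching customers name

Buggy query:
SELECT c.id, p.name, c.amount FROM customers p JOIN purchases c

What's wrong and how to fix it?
Bug: JOIN with no ON clause produces a cartesian product; every purchases row pairs with every customers row

Fix: Specify the join condition linking the foreign key to the parent id

Corrected query:
SELECT c.id, p.name, c.amount FROM customers p JOIN purchases c ON c.customer_id = p.id

Result:
id | name  | amount 
---+-------+--------
1  | Grace | 1778.24
2  | Bob   | 1935.42
3  | Alice | 563.96 
4  | Eve   | 362.95 
5  | Alice | 862.6  
6  | Eve   | 425.04 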